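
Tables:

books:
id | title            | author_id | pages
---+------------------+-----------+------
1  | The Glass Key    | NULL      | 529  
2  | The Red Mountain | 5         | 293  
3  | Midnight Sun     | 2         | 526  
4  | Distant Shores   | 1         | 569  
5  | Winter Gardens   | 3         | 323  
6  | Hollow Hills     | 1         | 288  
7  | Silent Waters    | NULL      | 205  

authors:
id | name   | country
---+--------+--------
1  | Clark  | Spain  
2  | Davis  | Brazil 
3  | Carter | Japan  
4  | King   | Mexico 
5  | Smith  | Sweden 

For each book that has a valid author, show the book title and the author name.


INNER JOIN keeps only books rows whose author_id matches an id in authors. Walk through each book:
  - book 1 (The Glass Key): author_id=NULL, no match -> dropped
  - book 2 (The Red Mountain): author_id=5 -> matches Smith
  - book 3 (Midnight Sun): author_id=2 -> matches Davis
  - book 4 (Distant Shores): author_id=1 -> matches Clark
  - book 5 (Winter Gardens): author_id=3 -> matches Carter
  - book 6 (Hollow Hills): author_id=1 -> matches Clark
  - book 7 (Silent Waters): author_id=NULL, no match -> dropped
So 2 of 7 rows are dropped.

SQL:
SELECT a.title, b.name AS author
FROM books a
INNER JOIN authors b ON a.author_id = b.id

Result:
title            | author
-----------------+-------
The Red Mountain | Smith 
Midnight Sun     | Davis 
Distant Shores   | Clark 
Winter Gardens   | Carter
Hollow Hills     | Clark 


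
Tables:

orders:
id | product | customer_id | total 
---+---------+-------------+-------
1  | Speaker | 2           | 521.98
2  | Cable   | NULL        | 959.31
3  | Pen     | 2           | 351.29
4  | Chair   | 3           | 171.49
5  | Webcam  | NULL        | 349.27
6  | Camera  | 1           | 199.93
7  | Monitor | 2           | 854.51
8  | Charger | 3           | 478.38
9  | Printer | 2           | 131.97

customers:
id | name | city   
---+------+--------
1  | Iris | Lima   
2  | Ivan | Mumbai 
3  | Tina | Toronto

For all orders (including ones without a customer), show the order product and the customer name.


LEFT JOIN keeps every row from orders (the left table); where customer_id has no match in customers, the customer columns become NULL. Walk through each order:
  - order 1 (Speaker): customer_id=2 -> matches Ivan
  - order 2 (Cable): customer_id=NULL, no match -> kept with NULL
  - order 3 (Pen): customer_id=2 -> matches Ivan
  - order 4 (Chair): customer_id=3 -> matches Tina
  - order 5 (Webcam): customer_id=NULL, no match -> kept with NULL
  - order 6 (Camera): customer_id=1 -> matches Iris
  - order 7 (Monitor): customer_id=2 -> matches Ivan
  - order 8 (Charger): customer_id=3 -> matches Tina
  - order 9 (Printer): customer_id=2 -> matches Ivan
All 9 rows appear; 2 have NULL customer.

SQL:
SELECT a.product, b.name AS customer
FROM orders a
LEFT JOIN customers b ON a.customer_id = b.id

Result:
product | customer
--------+---------
Speaker | Ivan    
Cable   | NULL    
Pen     | Ivan    
Chair   | Tina    
Webcam  | NULL    
Camera  | Iris    
Monitor | Ivan    
Charger | Tina    
Printer | Ivan    


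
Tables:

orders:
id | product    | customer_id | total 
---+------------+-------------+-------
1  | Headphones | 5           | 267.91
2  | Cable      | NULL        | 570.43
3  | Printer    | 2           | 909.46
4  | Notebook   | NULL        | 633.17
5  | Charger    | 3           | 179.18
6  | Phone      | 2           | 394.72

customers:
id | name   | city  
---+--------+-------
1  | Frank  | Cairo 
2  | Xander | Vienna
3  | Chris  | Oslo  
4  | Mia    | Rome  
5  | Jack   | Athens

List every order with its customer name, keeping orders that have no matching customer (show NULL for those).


LEFT JOIN keeps every row from orders (the left table); where customer_id has no match in customers, the customer columns become NULL. Walk through each order:
  - order 1 (Headphones): customer_id=5 -> matches Jack
  - order 2 (Cable): customer_id=NULL, no match -> kept with NULL
  - order 3 (Printer): customer_id=2 -> matches Xander
  - order 4 (Notebook): customer_id=NULL, no match -> kept with NULL
  - order 5 (Charger): customer_id=3 -> matches Chris
  - order 6 (Phone): customer_id=2 -> matches Xander
All 6 rows appear; 2 have NULL customer.

SQL:
SELECT a.product, b.name AS customer
FROM orders a
LEFT JOIN customers b ON a.customer_id = b.id

Result:
product    | customer
-----------+---------
Headphones | Jack    
Cable      | NULL    
Printer    | Xander  
Notebook   | NULL    
Charger    | Chris   
Phone      | Xander  


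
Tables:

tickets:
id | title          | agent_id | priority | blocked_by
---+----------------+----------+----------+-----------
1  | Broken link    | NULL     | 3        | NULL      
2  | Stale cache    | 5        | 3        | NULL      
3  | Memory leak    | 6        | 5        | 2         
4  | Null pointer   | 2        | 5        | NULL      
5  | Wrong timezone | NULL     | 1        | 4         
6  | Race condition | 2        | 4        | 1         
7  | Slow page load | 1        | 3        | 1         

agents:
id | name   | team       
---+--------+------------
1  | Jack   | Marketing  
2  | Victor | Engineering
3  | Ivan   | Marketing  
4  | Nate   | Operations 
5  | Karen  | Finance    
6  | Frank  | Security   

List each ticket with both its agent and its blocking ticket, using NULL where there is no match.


Two LEFT JOINs from the same base table tickets: one to agents via agent_id, one to tickets itself via blocked_by. Both are LEFT so every ticket is preserved.
Match against agents:
  - ticket 1 (Broken link): agent_id=NULL, no match -> kept with NULL
  - ticket 2 (Stale cache): agent_id=5 -> matches Karen
  - ticket 3 (Memory leak): agent_id=6 -> matches Frank
  - ticket 4 (Null pointer): agent_id=2 -> matches Victor
  - ticket 5 (Wrong timezone): agent_id=NULL, no match -> kept with NULL
  - ticket 6 (Race condition): agent_id=2 -> matches Victor
  - ticket 7 (Slow page load): agent_id=1 -> matches Jack
Match against tickets (self):
  - ticket 1 (Broken link): blocked_by=NULL -> NULL
  - ticket 2 (Stale cache): blocked_by=NULL -> NULL
  - ticket 3 (Memory leak): blocked_by=2 -> Stale cache
  - ticket 4 (Null pointer): blocked_by=NULL -> NULL
  - ticket 5 (Wrong timezone): blocked_by=4 -> Null pointer
  - ticket 6 (Race condition): blocked_by=1 -> Broken link
  - ticket 7 (Slow page load): blocked_by=1 -> Broken link

SQL:
SELECT a.title, b.name AS agent, c.title AS blocked_by
FROM tickets a
LEFT JOIN agents b ON a.agent_id = b.id
LEFT JOIN tickets c ON a.blocked_by = c.id

Result:
title          | agent  | blocked_by  
---------------+--------+-------------
Broken link    | NULL   | NULL        
Stale cache    | Karen  | NULL        
Memory leak    | Frank  | Stale cache 
Null pointer   | Victor | NULL        
Wrong timezone | NULL   | Null pointer
Race condition | Victor | Broken link 
Slow page load | Jack   | Broken link 


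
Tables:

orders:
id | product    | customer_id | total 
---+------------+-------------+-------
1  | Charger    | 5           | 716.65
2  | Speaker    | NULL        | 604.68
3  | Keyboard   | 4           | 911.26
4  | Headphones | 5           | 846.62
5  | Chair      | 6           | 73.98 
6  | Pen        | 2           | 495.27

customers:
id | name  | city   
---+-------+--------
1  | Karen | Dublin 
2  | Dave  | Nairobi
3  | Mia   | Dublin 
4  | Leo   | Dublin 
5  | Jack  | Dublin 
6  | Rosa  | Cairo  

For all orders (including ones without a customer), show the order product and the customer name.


LEFT JOIN keeps every row from orders (the left table); where customer_id has no match in customers, the customer columns become NULL. Walk through each order:
  - order 1 (Charger): customer_id=5 -> matches Jack
  - order 2 (Speaker): customer_id=NULL, no match -> kept with NULL
  - order 3 (Keyboard): customer_id=4 -> matches Leo
  - order 4 (Headphones): customer_id=5 -> matches Jack
  - order 5 (Chair): customer_id=6 -> matches Rosa
  - order 6 (Pen): customer_id=2 -> matches Dave
All 6 rows appear; 1 has NULL customer.

SQL:
SELECT a.product, b.name AS customer
FROM orders a
LEFT JOIN customers b ON a.customer_id = b.id

Result:
product    | customer
-----------+---------
Charger    | Jack    
Speaker    | NULL    
Keyboard   | Leo     
Headphones | Jack    
Chair      | Rosa    
Pen        | Dave    


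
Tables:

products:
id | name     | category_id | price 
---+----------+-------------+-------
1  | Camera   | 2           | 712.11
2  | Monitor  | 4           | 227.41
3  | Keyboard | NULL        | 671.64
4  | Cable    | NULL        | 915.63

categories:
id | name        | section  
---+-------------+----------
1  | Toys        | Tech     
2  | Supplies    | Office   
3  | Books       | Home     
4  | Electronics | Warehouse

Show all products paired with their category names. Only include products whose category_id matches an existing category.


INNER JOIN keeps only products rows whose category_id matches an id in categories. Walk through each product:
  - product 1 (Camera): category_id=2 -> matches Supplies
  - product 2 (Monitor): category_id=4 -> matches Electronics
  - product 3 (Keyboard): category_id=NULL, no match -> dropped
  - product 4 (Cable): category_id=NULL, no match -> dropped
So 2 of 4 rows are dropped.

SQL:
SELECT a.name, b.name AS category
FROM products a
INNER JOIN categories b ON a.category_id = b.id

Result:
name    | category   
--------+------------
Camera  | Supplies   
Monitor | Electronics


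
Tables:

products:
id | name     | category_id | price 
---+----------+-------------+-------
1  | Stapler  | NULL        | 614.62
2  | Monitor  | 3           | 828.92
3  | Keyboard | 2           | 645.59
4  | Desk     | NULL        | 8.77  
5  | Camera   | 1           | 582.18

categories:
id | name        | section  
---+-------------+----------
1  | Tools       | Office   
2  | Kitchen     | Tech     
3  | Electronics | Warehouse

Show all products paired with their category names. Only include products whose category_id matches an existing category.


INNER JOIN keeps only products rows whose category_id matches an id in categories. Walk through each product:
  - product 1 (Stapler): category_id=NULL, no match -> dropped
  - product 2 (Monitor): category_id=3 -> matches Electronics
  - product 3 (Keyboard): category_id=2 -> matches Kitchen
  - product 4 (Desk): category_id=NULL, no match -> dropped
  - product 5 (Camera): category_id=1 -> matches Tools
So 2 of 5 rows are dropped.

SQL:
SELECT a.name, b.name AS category
FROM products a
INNER JOIN categories b ON a.category_id = b.id

Result:
name     | category   
---------+------------
Monitor  | Electronics
Keyboard | Kitchen    
Camera   | Tools      


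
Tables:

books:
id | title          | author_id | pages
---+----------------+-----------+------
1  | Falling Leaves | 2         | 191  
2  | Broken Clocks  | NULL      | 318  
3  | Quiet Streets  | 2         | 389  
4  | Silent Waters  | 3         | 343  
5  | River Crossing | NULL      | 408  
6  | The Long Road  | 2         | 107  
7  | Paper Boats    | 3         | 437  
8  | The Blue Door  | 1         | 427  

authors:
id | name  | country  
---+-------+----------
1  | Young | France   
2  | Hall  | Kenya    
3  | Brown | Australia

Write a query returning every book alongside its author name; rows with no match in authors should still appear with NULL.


LEFT JOIN keeps every row from books (the left table); where author_id has no match in authors, the author columns become NULL. Walk through each book:
  - book 1 (Falling Leaves): author_id=2 -> matches Hall
  - book 2 (Broken Clocks): author_id=NULL, no match -> kept with NULL
  - book 3 (Quiet Streets): author_id=2 -> matches Hall
  - book 4 (Silent Waters): author_id=3 -> matches Brown
  - book 5 (River Crossing): author_id=NULL, no match -> kept with NULL
  - book 6 (The Long Road): author_id=2 -> matches Hall
  - book 7 (Paper Boats): author_id=3 -> matches Brown
  - book 8 (The Blue Door): author_id=1 -> matches Young
All 8 rows appear; 2 have NULL author.

SQL:
SELECT a.title, b.name AS author
FROM books a
LEFT JOIN authors b ON a.author_id = b.id

Result:
title          | author
---------------+-------
Falling Leaves | Hall  
Broken Clocks  | NULL  
Quiet Streets  | Hall  
Silent Waters  | Brown 
River Crossing | NULL  
The Long Road  | Hall  
Paper Boats    | Brown 
The Blue Door  | Young 


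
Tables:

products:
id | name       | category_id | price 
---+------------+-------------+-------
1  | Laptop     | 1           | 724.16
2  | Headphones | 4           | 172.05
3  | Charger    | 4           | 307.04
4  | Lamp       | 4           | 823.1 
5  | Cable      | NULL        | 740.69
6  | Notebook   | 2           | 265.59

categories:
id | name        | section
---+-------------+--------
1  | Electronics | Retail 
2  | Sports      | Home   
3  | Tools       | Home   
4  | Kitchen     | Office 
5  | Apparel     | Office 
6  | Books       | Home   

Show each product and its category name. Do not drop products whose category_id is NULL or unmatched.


LEFT JOIN keeps every row from products (the left table); where category_id has no match in categories, the category columns become NULL. Walk through each product:
  - product 1 (Laptop): category_id=1 -> matches Electronics
  - product 2 (Headphones): category_id=4 -> matches Kitchen
  - product 3 (Charger): category_id=4 -> matches Kitchen
  - product 4 (Lamp): category_id=4 -> matches Kitchen
  - product 5 (Cable): category_id=NULL, no match -> kept with NULL
  - product 6 (Notebook): category_id=2 -> matches Sports
All 6 rows appear; 1 has NULL category.

SQL:
SELECT a.name, b.name AS category
FROM products a
LEFT JOIN categories b ON a.category_id = b.id

Result:
name       | category   
-----------+------------
Laptop     | Electronics
Headphones | Kitchen    
Charger    | Kitchen    
Lamp       | Kitchen    
Cable      | NULL       
Notebook   | Sports     


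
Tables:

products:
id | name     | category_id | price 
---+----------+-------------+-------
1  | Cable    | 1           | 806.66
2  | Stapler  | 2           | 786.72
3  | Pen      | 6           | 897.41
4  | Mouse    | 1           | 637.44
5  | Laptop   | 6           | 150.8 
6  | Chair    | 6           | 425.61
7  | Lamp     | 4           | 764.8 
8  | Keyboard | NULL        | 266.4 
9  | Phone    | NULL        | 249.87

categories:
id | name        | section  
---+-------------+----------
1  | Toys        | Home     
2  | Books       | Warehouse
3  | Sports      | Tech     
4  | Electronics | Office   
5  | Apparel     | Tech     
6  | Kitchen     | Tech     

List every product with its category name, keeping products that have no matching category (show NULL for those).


LEFT JOIN keeps every row from products (the left table); where category_id has no match in categories, the category columns become NULL. Walk through each product:
  - product 1 (Cable): category_id=1 -> matches Toys
  - product 2 (Stapler): category_id=2 -> matches Books
  - product 3 (Pen): category_id=6 -> matches Kitchen
  - product 4 (Mouse): category_id=1 -> matches Toys
  - product 5 (Laptop): category_id=6 -> matches Kitchen
  - product 6 (Chair): category_id=6 -> matches Kitchen
  - product 7 (Lamp): category_id=4 -> matches Electronics
  - product 8 (Keyboard): category_id=NULL, no match -> kept with NULL
  - product 9 (Phone): category_id=NULL, no match -> kept with NULL
All 9 rows appear; 2 have NULL category.

SQL:
SELECT a.name, b.name AS category
FROM products a
LEFT JOIN categories b ON a.category_id = b.id

Result:
name     | category   
---------+------------
Cable    | Toys       
Stapler  | Books      
Pen      | Kitchen    
Mouse    | Toys       
Laptop   | Kitchen    
Chair    | Kitchen    
Lamp     | Electronics
Keyboard | NULL       
Phone    | NULL       


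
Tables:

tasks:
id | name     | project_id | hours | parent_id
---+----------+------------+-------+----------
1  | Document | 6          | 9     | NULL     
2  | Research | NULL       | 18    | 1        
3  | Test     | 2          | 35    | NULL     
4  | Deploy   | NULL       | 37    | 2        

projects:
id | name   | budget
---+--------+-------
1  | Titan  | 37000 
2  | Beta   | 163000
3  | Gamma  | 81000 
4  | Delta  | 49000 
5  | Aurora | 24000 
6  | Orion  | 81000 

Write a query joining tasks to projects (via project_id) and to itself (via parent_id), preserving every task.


Two LEFT JOINs from the same base table tasks: one to projects via project_id, one to tasks itself via parent_id. Both are LEFT so every task is preserved.
Match against projects:
  - task 1 (Document): project_id=6 -> matches Orion
  - task 2 (Research): project_id=NULL, no match -> kept with NULL
  - task 3 (Test): project_id=2 -> matches Beta
  - task 4 (Deploy): project_id=NULL, no match -> kept with NULL
Match against tasks (self):
  - task 1 (Document): parent_id=NULL -> NULL
  - task 2 (Research): parent_id=1 -> Document
  - task 3 (Test): parent_id=NULL -> NULL
  - task 4 (Deploy): parent_id=2 -> Research

SQL:
SELECT a.name, b.name AS project, c.name AS parent
FROM tasks a
LEFT JOIN projects b ON a.project_id = b.id
LEFT JOIN tasks c ON a.parent_id = c.id

Result:
name     | project | parent  
---------+---------+---------
Document | Orion   | NULL    
Research | NULL    | Document
Test     | Beta    | NULL    
Deploy   | NULL    | Research


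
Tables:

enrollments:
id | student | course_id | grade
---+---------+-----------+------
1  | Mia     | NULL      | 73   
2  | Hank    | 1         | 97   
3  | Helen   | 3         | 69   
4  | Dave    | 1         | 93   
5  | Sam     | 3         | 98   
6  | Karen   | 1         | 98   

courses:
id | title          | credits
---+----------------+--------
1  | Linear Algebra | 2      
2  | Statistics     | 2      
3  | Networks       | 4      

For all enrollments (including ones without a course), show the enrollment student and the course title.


LEFT JOIN keeps every row from enrollments (the left table); where course_id has no match in courses, the course columns become NULL. Walk through each enrollment:
  - enrollment 1 (Mia): course_id=NULL, no match -> kept with NULL
  - enrollment 2 (Hank): course_id=1 -> matches Linear Algebra
  - enrollment 3 (Helen): course_id=3 -> matches Networks
  - enrollment 4 (Dave): course_id=1 -> matches Linear Algebra
  - enrollment 5 (Sam): course_id=3 -> matches Networks
  - enrollment 6 (Karen): course_id=1 -> matches Linear Algebra
All 6 rows appear; 1 has NULL course.

SQL:
SELECT a.student, b.title AS course
FROM enrollments a
LEFT JOIN courses b ON a.course_id = b.id

Result:
student | course        
--------+---------------
Mia     | NULL          
Hank    | Linear Algebra
Helen   | Networks      
Dave    | Linear Algebra
Sam     | Networks      
Karen   | Linear Algebra


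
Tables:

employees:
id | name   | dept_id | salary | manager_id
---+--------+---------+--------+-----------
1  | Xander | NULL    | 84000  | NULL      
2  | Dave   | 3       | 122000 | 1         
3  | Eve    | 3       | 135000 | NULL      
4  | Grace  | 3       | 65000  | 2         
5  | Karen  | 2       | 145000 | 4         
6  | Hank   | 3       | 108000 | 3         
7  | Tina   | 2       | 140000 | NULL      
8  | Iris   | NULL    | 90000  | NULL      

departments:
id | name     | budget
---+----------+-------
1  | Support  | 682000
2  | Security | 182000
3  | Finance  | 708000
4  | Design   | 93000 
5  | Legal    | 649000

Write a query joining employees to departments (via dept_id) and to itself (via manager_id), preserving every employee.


Two LEFT JOINs from the same base table employees: one to departments via dept_id, one to employees itself via manager_id. Both are LEFT so every employee is preserved.
Match against departments:
  - employee 1 (Xander): dept_id=NULL, no match -> kept with NULL
  - employee 2 (Dave): dept_id=3 -> matches Finance
  - employee 3 (Eve): dept_id=3 -> matches Finance
  - employee 4 (Grace): dept_id=3 -> matches Finance
  - employee 5 (Karen): dept_id=2 -> matches Security
  - employee 6 (Hank): dept_id=3 -> matches Finance
  - employee 7 (Tina): dept_id=2 -> matches Security
  - employee 8 (Iris): dept_id=NULL, no match -> kept with NULL
Match against employees (self):
  - employee 1 (Xander): manager_id=NULL -> NULL
  - employee 2 (Dave): manager_id=1 -> Xander
  - employee 3 (Eve): manager_id=NULL -> NULL
  - employee 4 (Grace): manager_id=2 -> Dave
  - employee 5 (Karen): manager_id=4 -> Grace
  - employee 6 (Hank): manager_id=3 -> Eve
  - employee 7 (Tina): manager_id=NULL -> NULL
  - employee 8 (Iris): manager_id=NULL -> NULL

SQL:
SELECT a.name, b.name AS department, c.name AS manager
FROM employees a
LEFT JOIN departments b ON a.dept_id = b.id
LEFT JOIN employees c ON a.manager_id = c.id

Result:
name   | department | manager
-------+------------+--------
Xander | NULL       | NULL   
Dave   | Finance    | Xander 
Eve    | Finance    | NULL   
Grace  | Finance    | Dave   
Karen  | Security   | Grace  
Hank   | Finance    | Eve    
Tina   | Security   | NULL   
Iris   | NULL       | NULL   


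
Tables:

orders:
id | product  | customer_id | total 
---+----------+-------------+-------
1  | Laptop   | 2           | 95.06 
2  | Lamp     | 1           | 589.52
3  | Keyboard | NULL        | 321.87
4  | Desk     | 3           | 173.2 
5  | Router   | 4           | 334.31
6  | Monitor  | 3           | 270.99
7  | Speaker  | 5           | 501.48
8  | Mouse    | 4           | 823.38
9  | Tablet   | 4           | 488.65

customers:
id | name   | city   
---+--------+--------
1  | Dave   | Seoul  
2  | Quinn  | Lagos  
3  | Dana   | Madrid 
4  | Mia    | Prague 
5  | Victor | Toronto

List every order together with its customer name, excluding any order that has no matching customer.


INNER JOIN keeps only orders rows whose customer_id matches an id in customers. Walk through each order:
  - order 1 (Laptop): customer_id=2 -> matches Quinn
  - order 2 (Lamp): customer_id=1 -> matches Dave
  - order 3 (Keyboard): customer_id=NULL, no match -> dropped
  - order 4 (Desk): customer_id=3 -> matches Dana
  - order 5 (Router): customer_id=4 -> matches Mia
  - order 6 (Monitor): customer_id=3 -> matches Dana
  - order 7 (Speaker): customer_id=5 -> matches Victor
  - order 8 (Mouse): customer_id=4 -> matches Mia
  - order 9 (Tablet): customer_id=4 -> matches Mia
So 1 of 9 rows is dropped.

SQL:
SELECT a.product, b.name AS customer
FROM orders a
INNER JOIN customers b ON a.customer_id = b.id

Result:
product | customer
--------+---------
Laptop  | Quinn   
Lamp    | Dave    
Desk    | Dana    
Router  | Mia     
Monitor | Dana    
Speaker | Victor  
Mouse   | Mia     
Tablet  | Mia     


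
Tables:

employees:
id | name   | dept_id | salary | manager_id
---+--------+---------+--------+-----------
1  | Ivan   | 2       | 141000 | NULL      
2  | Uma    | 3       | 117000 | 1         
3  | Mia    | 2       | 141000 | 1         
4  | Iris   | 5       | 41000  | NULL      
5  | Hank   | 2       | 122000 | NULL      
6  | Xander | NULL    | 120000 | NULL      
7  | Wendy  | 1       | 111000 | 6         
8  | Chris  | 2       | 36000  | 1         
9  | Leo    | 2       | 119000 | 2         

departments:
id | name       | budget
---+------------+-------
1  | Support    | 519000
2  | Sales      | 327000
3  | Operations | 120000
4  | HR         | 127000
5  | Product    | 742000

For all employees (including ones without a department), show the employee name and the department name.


LEFT JOIN keeps every row from employees (the left table); where dept_id has no match in departments, the department columns become NULL. Walk through each employee:
  - employee 1 (Ivan): dept_id=2 -> matches Sales
  - employee 2 (Uma): dept_id=3 -> matches Operations
  - employee 3 (Mia): dept_id=2 -> matches Sales
  - employee 4 (Iris): dept_id=5 -> matches Product
  - employee 5 (Hank): dept_id=2 -> matches Sales
  - employee 6 (Xander): dept_id=NULL, no match -> kept with NULL
  - employee 7 (Wendy): dept_id=1 -> matches Support
  - employee 8 (Chris): dept_id=2 -> matches Sales
  - employee 9 (Leo): dept_id=2 -> matches Sales
All 9 rows appear; 1 has NULL department.

SQL:
SELECT a.name, b.name AS department
FROM employees a
LEFT JOIN departments b ON a.dept_id = b.id

Result:
name   | department
-------+-----------
Ivan   | Sales     
Uma    | Operations
Mia    | Sales     
Iris   | Product   
Hank   | Sales     
Xander | NULL      
Wendy  | Support   
Chris  | Sales     
Leo    | Sales     


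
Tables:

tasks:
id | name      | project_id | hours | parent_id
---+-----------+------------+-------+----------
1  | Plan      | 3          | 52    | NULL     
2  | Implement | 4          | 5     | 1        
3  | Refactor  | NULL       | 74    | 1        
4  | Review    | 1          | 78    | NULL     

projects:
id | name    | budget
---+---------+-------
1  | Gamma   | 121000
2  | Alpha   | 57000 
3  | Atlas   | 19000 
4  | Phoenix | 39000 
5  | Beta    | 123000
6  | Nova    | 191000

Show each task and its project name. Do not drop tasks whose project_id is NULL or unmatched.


LEFT JOIN keeps every row from tasks (the left table); where project_id has no match in projects, the project columns become NULL. Walk through each task:
  - task 1 (Plan): project_id=3 -> matches Atlas
  - task 2 (Implement): project_id=4 -> matches Phoenix
  - task 3 (Refactor): project_id=NULL, no match -> kept with NULL
  - task 4 (Review): project_id=1 -> matches Gamma
All 4 rows appear; 1 has NULL project.

SQL:
SELECT a.name, b.name AS project
FROM tasks a
LEFT JOIN projects b ON a.project_id = b.id

Result:
name      | project
----------+--------
Plan      | Atlas  
Implement | Phoenix
Refactor  | NULL   
Review    | Gamma  


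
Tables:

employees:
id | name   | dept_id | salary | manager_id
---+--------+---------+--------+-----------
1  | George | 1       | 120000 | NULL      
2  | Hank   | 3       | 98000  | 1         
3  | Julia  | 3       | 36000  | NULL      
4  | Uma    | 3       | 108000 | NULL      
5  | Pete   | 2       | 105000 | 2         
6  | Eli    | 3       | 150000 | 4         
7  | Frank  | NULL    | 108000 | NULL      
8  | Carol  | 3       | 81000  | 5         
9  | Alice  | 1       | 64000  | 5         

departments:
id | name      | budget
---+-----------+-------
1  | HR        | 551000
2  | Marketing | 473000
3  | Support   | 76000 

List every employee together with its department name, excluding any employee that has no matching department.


INNER JOIN keeps only employees rows whose dept_id matches an id in departments. Walk through each employee:
  - employee 1 (George): dept_id=1 -> matches HR
  - employee 2 (Hank): dept_id=3 -> matches Support
  - employee 3 (Julia): dept_id=3 -> matches Support
  - employee 4 (Uma): dept_id=3 -> matches Support
  - employee 5 (Pete): dept_id=2 -> matches Marketing
  - employee 6 (Eli): dept_id=3 -> matches Support
  - employee 7 (Frank): dept_id=NULL, no match -> dropped
  - employee 8 (Carol): dept_id=3 -> matches Support
  - employee 9 (Alice): dept_id=1 -> matches HR
So 1 of 9 rows is dropped.

SQL:
SELECT a.name, b.name AS department
FROM employees a
INNER JOIN departments b ON a.dept_id = b.id

Result:
name   | department
-------+-----------
George | HR        
Hank   | Support   
Julia  | Support   
Uma    | Support   
Pete   | Marketing 
Eli    | Support   
Carol  | Support   
Alice  | HR        


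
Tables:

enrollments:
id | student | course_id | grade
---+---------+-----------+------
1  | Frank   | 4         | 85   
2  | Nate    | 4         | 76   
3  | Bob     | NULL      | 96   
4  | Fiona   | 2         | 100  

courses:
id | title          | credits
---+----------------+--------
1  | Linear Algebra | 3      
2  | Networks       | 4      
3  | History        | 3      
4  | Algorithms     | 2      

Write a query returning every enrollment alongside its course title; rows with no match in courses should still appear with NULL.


LEFT JOIN keeps every row from enrollments (the left table); where course_id has no match in courses, the course columns become NULL. Walk through each enrollment:
  - enrollment 1 (Frank): course_id=4 -> matches Algorithms
  - enrollment 2 (Nate): course_id=4 -> matches Algorithms
  - enrollment 3 (Bob): course_id=NULL, no match -> kept with NULL
  - enrollment 4 (Fiona): course_id=2 -> matches Networks
All 4 rows appear; 1 has NULL course.

SQL:
SELECT a.student, b.title AS course
FROM enrollments a
LEFT JOIN courses b ON a.course_id = b.id

Result:
student | course    
--------+-----------
Frank   | Algorithms
Nate    | Algorithms
Bob     | NULL      
Fiona   | Networks  


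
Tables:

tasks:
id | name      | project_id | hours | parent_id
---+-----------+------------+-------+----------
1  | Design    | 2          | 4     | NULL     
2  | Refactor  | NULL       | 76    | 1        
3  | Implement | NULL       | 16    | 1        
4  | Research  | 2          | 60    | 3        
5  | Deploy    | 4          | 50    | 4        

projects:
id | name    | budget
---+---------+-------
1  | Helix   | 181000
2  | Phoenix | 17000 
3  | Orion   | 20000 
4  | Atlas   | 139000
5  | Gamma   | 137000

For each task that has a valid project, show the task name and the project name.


INNER JOIN keeps only tasks rows whose project_id matches an id in projects. Walk through each task:
  - task 1 (Design): project_id=2 -> matches Phoenix
  - task 2 (Refactor): project_id=NULL, no match -> dropped
  - task 3 (Implement): project_id=NULL, no match -> dropped
  - task 4 (Research): project_id=2 -> matches Phoenix
  - task 5 (Deploy): project_id=4 -> matches Atlas
So 2 of 5 rows are dropped.

SQL:
SELECT a.name, b.name AS project
FROM tasks a
INNER JOIN projects b ON a.project_id = b.id

Result:
name     | project
---------+--------
Design   | Phoenix
Research | Phoenix
Deploy   | Atlas  


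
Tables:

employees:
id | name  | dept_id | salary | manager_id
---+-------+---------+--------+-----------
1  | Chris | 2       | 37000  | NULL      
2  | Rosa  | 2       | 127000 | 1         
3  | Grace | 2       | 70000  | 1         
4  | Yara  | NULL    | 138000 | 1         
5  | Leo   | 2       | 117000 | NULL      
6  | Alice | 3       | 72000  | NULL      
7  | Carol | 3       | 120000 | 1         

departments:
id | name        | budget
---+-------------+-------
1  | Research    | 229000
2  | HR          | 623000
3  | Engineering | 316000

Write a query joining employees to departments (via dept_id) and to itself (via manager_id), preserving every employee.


Two LEFT JOINs from the same base table employees: one to departments via dept_id, one to employees itself via manager_id. Both are LEFT so every employee is preserved.
Match against departments:
  - employee 1 (Chris): dept_id=2 -> matches HR
  - employee 2 (Rosa): dept_id=2 -> matches HR
  - employee 3 (Grace): dept_id=2 -> matches HR
  - employee 4 (Yara): dept_id=NULL, no match -> kept with NULL
  - employee 5 (Leo): dept_id=2 -> matches HR
  - employee 6 (Alice): dept_id=3 -> matches Engineering
  - employee 7 (Carol): dept_id=3 -> matches Engineering
Match against employees (self):
  - employee 1 (Chris): manager_id=NULL -> NULL
  - employee 2 (Rosa): manager_id=1 -> Chris
  - employee 3 (Grace): manager_id=1 -> Chris
  - employee 4 (Yara): manager_id=1 -> Chris
  - employee 5 (Leo): manager_id=NULL -> NULL
  - employee 6 (Alice): manager_id=NULL -> NULL
  - employee 7 (Carol): manager_id=1 -> Chris

SQL:
SELECT a.name, b.name AS department, c.name AS manager
FROM employees a
LEFT JOIN departments b ON a.dept_id = b.id
LEFT JOIN employees c ON a.manager_id = c.id

Result:
name  | department  | manager
------+-------------+--------
Chris | HR          | NULL   
Rosa  | HR          | Chris  
Grace | HR          | Chris  
Yara  | NULL        | Chris  
Leo   | HR          | NULL   
Alice | Engineering | NULL   
Carol | Engineering | Chris  


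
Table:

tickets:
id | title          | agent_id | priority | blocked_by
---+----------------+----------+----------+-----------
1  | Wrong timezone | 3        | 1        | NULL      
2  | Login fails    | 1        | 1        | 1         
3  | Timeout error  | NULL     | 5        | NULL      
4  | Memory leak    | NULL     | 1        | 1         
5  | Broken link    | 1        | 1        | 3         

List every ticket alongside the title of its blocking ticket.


This is a self-join: tickets is joined to a second copy of itself, matching each row's blocked_by to another row's id. Use LEFT JOIN so rows with blocked_by=NULL are kept.
  - ticket 1 (Wrong timezone): blocked_by=NULL -> NULL
  - ticket 2 (Login fails): blocked_by=1 -> Wrong timezone
  - ticket 3 (Timeout error): blocked_by=NULL -> NULL
  - ticket 4 (Memory leak): blocked_by=1 -> Wrong timezone
  - ticket 5 (Broken link): blocked_by=3 -> Timeout error

SQL:
SELECT a.title AS item, b.title AS blocked_by
FROM tickets a
LEFT JOIN tickets b ON a.blocked_by = b.id

Result:
item           | blocked_by    
---------------+---------------
Wrong timezone | NULL          
Login fails    | Wrong timezone
Timeout error  | NULL          
Memory leak    | Wrong timezone
Broken link    | Timeout error 


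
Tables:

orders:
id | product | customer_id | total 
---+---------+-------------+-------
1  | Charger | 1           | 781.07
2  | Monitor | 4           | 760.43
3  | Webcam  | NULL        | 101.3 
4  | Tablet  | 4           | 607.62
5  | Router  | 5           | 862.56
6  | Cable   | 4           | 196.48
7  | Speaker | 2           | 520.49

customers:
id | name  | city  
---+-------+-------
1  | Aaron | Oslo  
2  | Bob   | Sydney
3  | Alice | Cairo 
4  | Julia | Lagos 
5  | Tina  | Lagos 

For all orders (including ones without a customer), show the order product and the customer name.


LEFT JOIN keeps every row from orders (the left table); where customer_id has no match in customers, the customer columns become NULL. Walk through each order:
  - order 1 (Charger): customer_id=1 -> matches Aaron
  - order 2 (Monitor): customer_id=4 -> matches Julia
  - order 3 (Webcam): customer_id=NULL, no match -> kept with NULL
  - order 4 (Tablet): customer_id=4 -> matches Julia
  - order 5 (Router): customer_id=5 -> matches Tina
  - order 6 (Cable): customer_id=4 -> matches Julia
  - order 7 (Speaker): customer_id=2 -> matches Bob
All 7 rows appear; 1 has NULL customer.

SQL:
SELECT a.product, b.name AS customer
FROM orders a
LEFT JOIN customers b ON a.customer_id = b.id

Result:
product | customer
--------+---------
Charger | Aaron   
Monitor | Julia   
Webcam  | NULL    
Tablet  | Julia   
Router  | Tina    
Cable   | Julia   
Speaker | Bob     


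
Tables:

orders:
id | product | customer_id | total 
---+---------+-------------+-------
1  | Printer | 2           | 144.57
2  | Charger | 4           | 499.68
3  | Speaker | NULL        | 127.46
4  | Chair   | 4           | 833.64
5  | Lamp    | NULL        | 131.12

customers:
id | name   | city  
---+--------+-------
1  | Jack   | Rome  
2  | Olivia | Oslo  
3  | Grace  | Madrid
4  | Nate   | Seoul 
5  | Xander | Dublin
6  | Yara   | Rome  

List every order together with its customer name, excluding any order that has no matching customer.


INNER JOIN keeps only orders rows whose customer_id matches an id in customers. Walk through each order:
  - order 1 (Printer): customer_id=2 -> matches Olivia
  - order 2 (Charger): customer_id=4 -> matches Nate
  - order 3 (Speaker): customer_id=NULL, no match -> dropped
  - order 4 (Chair): customer_id=4 -> matches Nate
  - order 5 (Lamp): customer_id=NULL, no match -> dropped
So 2 of 5 rows are dropped.

SQL:
SELECT a.product, b.name AS customer
FROM orders a
INNER JOIN customers b ON a.customer_id = b.id

Result:
product | customer
--------+---------
Printer | Olivia  
Charger | Nate    
Chair   | Nate    


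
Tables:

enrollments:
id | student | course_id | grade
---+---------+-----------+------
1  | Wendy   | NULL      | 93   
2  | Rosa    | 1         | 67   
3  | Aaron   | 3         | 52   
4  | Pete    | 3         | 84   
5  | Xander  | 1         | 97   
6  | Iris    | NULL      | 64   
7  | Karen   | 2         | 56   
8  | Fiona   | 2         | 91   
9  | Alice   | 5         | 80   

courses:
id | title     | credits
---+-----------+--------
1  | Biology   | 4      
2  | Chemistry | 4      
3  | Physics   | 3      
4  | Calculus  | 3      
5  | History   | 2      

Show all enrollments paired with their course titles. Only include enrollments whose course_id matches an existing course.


INNER JOIN keeps only enrollments rows whose course_id matches an id in courses. Walk through each enrollment:
  - enrollment 1 (Wendy): course_id=NULL, no match -> dropped
  - enrollment 2 (Rosa): course_id=1 -> matches Biology
  - enrollment 3 (Aaron): course_id=3 -> matches Physics
  - enrollment 4 (Pete): course_id=3 -> matches Physics
  - enrollment 5 (Xander): course_id=1 -> matches Biology
  - enrollment 6 (Iris): course_id=NULL, no match -> dropped
  - enrollment 7 (Karen): course_id=2 -> matches Chemistry
  - enrollment 8 (Fiona): course_id=2 -> matches Chemistry
  - enrollment 9 (Alice): course_id=5 -> matches History
So 2 of 9 rows are dropped.

SQL:
SELECT a.student, b.title AS course
FROM enrollments a
INNER JOIN courses b ON a.course_id = b.id

Result:
student | course   
--------+----------
Rosa    | Biology  
Aaron   | Physics  
Pete    | Physics  
Xander  | Biology  
Karen   | Chemistry
Fiona   | Chemistry
Alice   | History  


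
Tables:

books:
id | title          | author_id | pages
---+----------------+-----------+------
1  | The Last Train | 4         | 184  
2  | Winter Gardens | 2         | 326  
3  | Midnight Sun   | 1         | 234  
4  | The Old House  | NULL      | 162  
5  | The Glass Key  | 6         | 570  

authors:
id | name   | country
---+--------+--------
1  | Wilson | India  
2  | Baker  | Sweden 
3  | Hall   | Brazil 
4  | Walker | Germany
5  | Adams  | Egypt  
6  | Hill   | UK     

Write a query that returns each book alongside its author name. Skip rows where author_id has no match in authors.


INNER JOIN keeps only books rows whose author_id matches an id in authors. Walk through each book:
  - book 1 (The Last Train): author_id=4 -> matches Walker
  - book 2 (Winter Gardens): author_id=2 -> matches Baker
  - book 3 (Midnight Sun): author_id=1 -> matches Wilson
  - book 4 (The Old House): author_id=NULL, no match -> dropped
  - book 5 (The Glass Key): author_id=6 -> matches Hill
So 1 of 5 rows is dropped.

SQL:
SELECT a.title, b.name AS author
FROM books a
INNER JOIN authors b ON a.author_id = b.id

Result:
title          | author
---------------+-------
The Last Train | Walker
Winter Gardens | Baker 
Midnight Sun   | Wilson
The Glass Key  | Hill  


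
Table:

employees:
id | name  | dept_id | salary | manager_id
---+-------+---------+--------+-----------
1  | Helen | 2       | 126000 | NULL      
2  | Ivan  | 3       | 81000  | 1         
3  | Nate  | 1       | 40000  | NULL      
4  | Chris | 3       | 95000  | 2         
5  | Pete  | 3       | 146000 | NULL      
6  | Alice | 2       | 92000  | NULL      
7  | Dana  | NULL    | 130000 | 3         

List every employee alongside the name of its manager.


This is a self-join: employees is joined to a second copy of itself, matching each row's manager_id to another row's id. Use LEFT JOIN so rows with manager_id=NULL are kept.
  - employee 1 (Helen): manager_id=NULL -> NULL
  - employee 2 (Ivan): manager_id=1 -> Helen
  - employee 3 (Nate): manager_id=NULL -> NULL
  - employee 4 (Chris): manager_id=2 -> Ivan
  - employee 5 (Pete): manager_id=NULL -> NULL
  - employee 6 (Alice): manager_id=NULL -> NULL
  - employee 7 (Dana): manager_id=3 -> Nate

SQL:
SELECT a.name AS item, b.name AS manager
FROM employees a
LEFT JOIN employees b ON a.manager_id = b.id

Result:
item  | manager
------+--------
Helen | NULL   
Ivan  | Helen  
Nate  | NULL   
Chris | Ivan   
Pete  | NULL   
Alice | NULL   
Dana  | Nate   


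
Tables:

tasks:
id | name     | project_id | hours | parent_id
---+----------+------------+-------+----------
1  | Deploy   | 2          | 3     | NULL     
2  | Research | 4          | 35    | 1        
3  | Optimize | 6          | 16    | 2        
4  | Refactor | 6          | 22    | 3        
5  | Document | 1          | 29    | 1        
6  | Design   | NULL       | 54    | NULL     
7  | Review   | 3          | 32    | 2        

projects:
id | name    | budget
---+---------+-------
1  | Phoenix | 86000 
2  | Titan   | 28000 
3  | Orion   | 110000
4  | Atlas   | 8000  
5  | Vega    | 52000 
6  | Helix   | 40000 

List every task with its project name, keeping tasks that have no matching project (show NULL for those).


LEFT JOIN keeps every row from tasks (the left table); where project_id has no match in projects, the project columns become NULL. Walk through each task:
  - task 1 (Deploy): project_id=2 -> matches Titan
  - task 2 (Research): project_id=4 -> matches Atlas
  - task 3 (Optimize): project_id=6 -> matches Helix
  - task 4 (Refactor): project_id=6 -> matches Helix
  - task 5 (Document): project_id=1 -> matches Phoenix
  - task 6 (Design): project_id=NULL, no match -> kept with NULL
  - task 7 (Review): project_id=3 -> matches Orion
All 7 rows appear; 1 has NULL project.

SQL:
SELECT a.name, b.name AS project
FROM tasks a
LEFT JOIN projects b ON a.project_id = b.id

Result:
name     | project
---------+--------
Deploy   | Titan  
Research | Atlas  
Optimize | Helix  
Refactor | Helix  
Document | Phoenix
Design   | NULL   
Review   | Orion  
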